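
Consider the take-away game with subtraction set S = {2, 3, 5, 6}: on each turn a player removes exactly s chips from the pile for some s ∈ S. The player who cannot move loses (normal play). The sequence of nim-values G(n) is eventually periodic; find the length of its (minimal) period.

n :  0  1  2  3  4  5  6  7  8  9 10 11 12 13 14 15 16 17
G :  0  0  1  1  2  2  3  3  0  0  1  1  2  2  3  3  0  0
G(n+8) = G(n) holds for n = 0,…,5 (a full window of length max(S) = 6), so the sequence is purely periodic with period 8.

8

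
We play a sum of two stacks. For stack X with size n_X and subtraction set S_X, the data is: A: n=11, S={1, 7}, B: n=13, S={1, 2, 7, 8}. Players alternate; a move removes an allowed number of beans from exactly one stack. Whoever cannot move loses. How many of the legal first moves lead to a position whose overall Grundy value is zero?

Stack A, S = {1, 7}:
n :  0  1  2  3  4  5  6  7  8  9 10 11
G :  0  1  0  1  0  1  0  1  0  1  0  1
G_A(11) = 1.
Stack B, S = {1, 2, 7, 8}:
n :  0  1  2  3  4  5  6  7  8  9 10 11 12 13
G :  0  1  2  0  1  2  0  1  2  0  1  2  0  1
G_B(13) = 1.
Combined Grundy value = 1 ⊕ 1 = 0.
A winning move leaves total XOR = 0, i.e. changes one component's Grundy value g to g ⊕ X where X is the current total.
Stack A: target g' = 1⊕0 = 1, but every legal move changes the Grundy value (mex property), so 0 moves.
Stack B: target g' = 1⊕0 = 1, but every legal move changes the Grundy value (mex property), so 0 moves.

0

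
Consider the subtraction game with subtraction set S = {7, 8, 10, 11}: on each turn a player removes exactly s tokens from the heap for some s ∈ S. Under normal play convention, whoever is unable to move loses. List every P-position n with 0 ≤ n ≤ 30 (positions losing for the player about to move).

n :  0  1  2  3  4  5  6  7  8  9 10 11 12 13 14 15 16 17 18 19 20 21 22 23 24 25 26 27 28 29 30
G :  0  0  0  0  0  0  0  1  1  1  1  1  1  1  2  2  2  2  0  0  0  0  0  0  0  1  1  1  1  1  1
P-positions are exactly the n with G(n) = 0.

0, 1, 2, 3, 4, 5, 6, 18, 19, 20, 21, 22, 23, 24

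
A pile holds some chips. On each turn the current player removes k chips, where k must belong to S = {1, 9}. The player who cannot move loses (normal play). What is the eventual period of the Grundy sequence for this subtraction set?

n :  0  1  2  3  4  5  6  7  8  9 10 11 12 13 14
G :  0  1  0  1  0  1  0  1  0  1  0  1  0  1  0
G(n+2) = G(n) holds for n = 0,…,8 (a full window of length max(S) = 9), so the sequence is purely periodic with period 2.

2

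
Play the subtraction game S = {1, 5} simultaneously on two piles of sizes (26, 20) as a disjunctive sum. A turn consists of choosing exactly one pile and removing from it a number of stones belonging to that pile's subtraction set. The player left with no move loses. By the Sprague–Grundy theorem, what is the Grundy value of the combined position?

0

All piles use S = {1, 5}:
G(0) = 0
G(1) = mex{0} = 1
G(2) = mex{1} = 0
G(3) = mex{0} = 1
G(4) = mex{1} = 0
G(5) = mex{0,0} = 1
G(6) = mex{1,1} = 0
G(7) = mex{0,0} = 1
G(8) = mex{1,1} = 0
G(9) = mex{0,0} = 1
G(10) = mex{1,1} = 0
G(11) = mex{0,0} = 1
G(12) = mex{1,1} = 0
G(13) = mex{0,0} = 1
G(14) = mex{1,1} = 0
G(15) = mex{0,0} = 1
G(16) = mex{1,1} = 0
G(17) = mex{0,0} = 1
G(18) = mex{1,1} = 0
G(19) = mex{0,0} = 1
G(20) = mex{1,1} = 0
G(21) = mex{0,0} = 1
G(22) = mex{1,1} = 0
G(23) = mex{0,0} = 1
G(24) = mex{1,1} = 0
G(25) = mex{0,0} = 1
G(26) = mex{1,1} = 0
Pile A: G(26) = 0.
Pile B: G(20) = 0.
Combined Grundy value = 0 ⊕ 0 = 0.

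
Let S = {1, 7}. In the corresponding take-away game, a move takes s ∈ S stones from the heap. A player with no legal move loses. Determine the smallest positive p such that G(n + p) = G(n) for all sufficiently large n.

G(0) = 0
G(1) = mex{0} = 1
G(2) = mex{1} = 0
G(3) = mex{0} = 1
G(4) = mex{1} = 0
G(5) = mex{0} = 1
G(6) = mex{1} = 0
G(7) = mex{0,0} = 1
G(8) = mex{1,1} = 0
G(9) = mex{0,0} = 1
G(10) = mex{1,1} = 0
G(11) = mex{0,0} = 1
G(12) = mex{1,1} = 0
G(13) = mex{0,0} = 1
G(14) = mex{1,1} = 0
G(n+2) = G(n) holds for n = 0,…,6 (a full window of length max(S) = 7), so the sequence is purely periodic with period 2.

2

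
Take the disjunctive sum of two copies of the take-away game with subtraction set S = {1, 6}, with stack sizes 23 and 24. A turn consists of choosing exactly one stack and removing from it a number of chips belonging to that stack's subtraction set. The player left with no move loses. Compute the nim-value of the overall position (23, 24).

1

All stacks use S = {1, 6}:
G(0) = 0
G(1) = mex{0} = 1
G(2) = mex{1} = 0
G(3) = mex{0} = 1
G(4) = mex{1} = 0
G(5) = mex{0} = 1
G(6) = mex{1,0} = 2
G(7) = mex{2,1} = 0
G(8) = mex{0,0} = 1
G(9) = mex{1,1} = 0
G(10) = mex{0,0} = 1
G(11) = mex{1,1} = 0
G(12) = mex{0,2} = 1
G(13) = mex{1,0} = 2
G(14) = mex{2,1} = 0
G(15) = mex{0,0} = 1
G(16) = mex{1,1} = 0
G(17) = mex{0,0} = 1
G(18) = mex{1,1} = 0
G(19) = mex{0,2} = 1
G(20) = mex{1,0} = 2
G(21) = mex{2,1} = 0
G(22) = mex{0,0} = 1
G(23) = mex{1,1} = 0
G(24) = mex{0,0} = 1
Stack A: G(23) = 0.
Stack B: G(24) = 1.
Combined Grundy value = 0 ⊕ 1 = 1.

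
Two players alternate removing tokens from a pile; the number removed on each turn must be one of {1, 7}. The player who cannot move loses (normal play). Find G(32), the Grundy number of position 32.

0

n :  0  1  2  3  4  5  6  7  8  9 10 11 12 13 14 15 16 17 18 19 20 21 22 23 24 25 26 27 28 29 30 31 32
G :  0  1  0  1  0  1  0  1  0  1  0  1  0  1  0  1  0  1  0  1  0  1  0  1  0  1  0  1  0  1  0  1  0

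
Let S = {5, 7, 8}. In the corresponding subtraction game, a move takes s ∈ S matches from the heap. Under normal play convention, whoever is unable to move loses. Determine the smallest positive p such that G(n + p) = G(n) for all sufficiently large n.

n :  0  1  2  3  4  5  6  7  8  9 10 11 12 13 14 15 16 17 18 19 20 21 22 23 24 25 26 27
G :  0  0  0  0  0  1  1  1  1  1  2  2  2  0  0  0  0  0  1  1  1  1  1  2  2  2  0  0
G(n+13) = G(n) holds for n = 0,…,7 (a full window of length max(S) = 8), so the sequence is purely periodic with period 13.

13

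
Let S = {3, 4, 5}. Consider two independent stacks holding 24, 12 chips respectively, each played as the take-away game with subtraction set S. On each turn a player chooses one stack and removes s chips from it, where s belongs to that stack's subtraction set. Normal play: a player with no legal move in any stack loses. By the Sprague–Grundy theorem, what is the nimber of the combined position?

All stacks use S = {3, 4, 5}:
G(0) = 0
G(1) = mex{} = 0
G(2) = mex{} = 0
G(3) = mex{0} = 1
G(4) = mex{0,0} = 1
G(5) = mex{0,0,0} = 1
G(6) = mex{1,0,0} = 2
G(7) = mex{1,1,0} = 2
G(8) = mex{1,1,1} = 0
G(9) = mex{2,1,1} = 0
G(10) = mex{2,2,1} = 0
G(11) = mex{0,2,2} = 1
G(12) = mex{0,0,2} = 1
G(13) = mex{0,0,0} = 1
G(14) = mex{1,0,0} = 2
G(15) = mex{1,1,0} = 2
G(16) = mex{1,1,1} = 0
G(17) = mex{2,1,1} = 0
G(18) = mex{2,2,1} = 0
G(19) = mex{0,2,2} = 1
G(20) = mex{0,0,2} = 1
G(21) = mex{0,0,0} = 1
G(22) = mex{1,0,0} = 2
G(23) = mex{1,1,0} = 2
G(24) = mex{1,1,1} = 0
Stack A: G(24) = 0.
Stack B: G(12) = 1.
Combined Grundy value = 0 ⊕ 1 = 1.

1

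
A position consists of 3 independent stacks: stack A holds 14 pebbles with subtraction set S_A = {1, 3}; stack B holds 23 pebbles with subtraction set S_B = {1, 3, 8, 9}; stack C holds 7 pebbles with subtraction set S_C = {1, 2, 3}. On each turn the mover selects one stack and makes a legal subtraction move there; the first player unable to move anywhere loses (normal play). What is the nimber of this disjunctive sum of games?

2

Stack A, S = {1, 3}:
n :  0  1  2  3  4  5  6  7  8  9 10 11 12 13 14
G :  0  1  0  1  0  1  0  1  0  1  0  1  0  1  0
G_A(14) = 0.
Stack B, S = {1, 3, 8, 9}:
n :  0  1  2  3  4  5  6  7  8  9 10 11 12 13 14 15 16 17 18 19 20 21 22 23
G :  0  1  0  1  0  1  0  1  2  3  2  3  2  3  2  3  0  1  0  1  0  1  0  1
G_B(23) = 1.
Stack C, S = {1, 2, 3}:
G(0) = 0
G(1) = mex{0} = 1
G(2) = mex{1,0} = 2
G(3) = mex{2,1,0} = 3
G(4) = mex{3,2,1} = 0
G(5) = mex{0,3,2} = 1
G(6) = mex{1,0,3} = 2
G(7) = mex{2,1,0} = 3
G_C(7) = 3.
Combined Grundy value = 0 ⊕ 1 ⊕ 3 = 2.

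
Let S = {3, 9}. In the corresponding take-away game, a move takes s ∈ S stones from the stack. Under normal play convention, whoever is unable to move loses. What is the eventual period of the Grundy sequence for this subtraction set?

n :  0  1  2  3  4  5  6  7  8  9 10 11 12 13 14 15 16
G :  0  0  0  1  1  1  0  0  0  1  1  1  0  0  0  1  1
G(n+6) = G(n) holds for n = 0,…,8 (a full window of length max(S) = 9), so the sequence is purely periodic with period 6.

6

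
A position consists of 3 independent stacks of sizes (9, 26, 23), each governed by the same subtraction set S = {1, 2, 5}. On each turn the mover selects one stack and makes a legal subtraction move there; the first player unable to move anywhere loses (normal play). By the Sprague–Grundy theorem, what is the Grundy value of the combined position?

0

All stacks use S = {1, 2, 5}:
G(0) = 0
G(1) = mex{0} = 1
G(2) = mex{1,0} = 2
G(3) = mex{2,1} = 0
G(4) = mex{0,2} = 1
G(5) = mex{1,0,0} = 2
G(6) = mex{2,1,1} = 0
G(7) = mex{0,2,2} = 1
G(8) = mex{1,0,0} = 2
G(9) = mex{2,1,1} = 0
G(10) = mex{0,2,2} = 1
G(11) = mex{1,0,0} = 2
G(12) = mex{2,1,1} = 0
G(13) = mex{0,2,2} = 1
G(14) = mex{1,0,0} = 2
G(15) = mex{2,1,1} = 0
G(16) = mex{0,2,2} = 1
G(17) = mex{1,0,0} = 2
G(18) = mex{2,1,1} = 0
G(19) = mex{0,2,2} = 1
G(20) = mex{1,0,0} = 2
G(21) = mex{2,1,1} = 0
G(22) = mex{0,2,2} = 1
G(23) = mex{1,0,0} = 2
G(24) = mex{2,1,1} = 0
G(25) = mex{0,2,2} = 1
G(26) = mex{1,0,0} = 2
Stack A: G(9) = 0.
Stack B: G(26) = 2.
Stack C: G(23) = 2.
Combined Grundy value = 0 ⊕ 2 ⊕ 2 = 0.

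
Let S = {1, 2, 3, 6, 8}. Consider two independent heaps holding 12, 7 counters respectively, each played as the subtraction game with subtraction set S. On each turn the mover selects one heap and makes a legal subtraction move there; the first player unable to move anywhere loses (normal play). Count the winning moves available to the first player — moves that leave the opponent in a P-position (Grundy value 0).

All heaps use S = {1, 2, 3, 6, 8}:
n :  0  1  2  3  4  5  6  7  8  9 10 11 12
G :  0  1  2  3  0  1  2  3  4  0  1  2  3
Heap A: G(12) = 3.
Heap B: G(7) = 3.
Combined Grundy value = 3 ⊕ 3 = 0.
A winning move leaves total XOR = 0, i.e. changes one component's Grundy value g to g ⊕ X where X is the current total.
Heap A: target g' = 3⊕0 = 3, but every legal move changes the Grundy value (mex property), so 0 moves.
Heap B: target g' = 3⊕0 = 3, but every legal move changes the Grundy value (mex property), so 0 moves.

0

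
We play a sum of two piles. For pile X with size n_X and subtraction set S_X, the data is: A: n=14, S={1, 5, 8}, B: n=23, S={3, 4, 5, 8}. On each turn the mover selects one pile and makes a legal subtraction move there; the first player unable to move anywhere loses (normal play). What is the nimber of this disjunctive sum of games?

1

Pile A, S = {1, 5, 8}:
n :  0  1  2  3  4  5  6  7  8  9 10 11 12 13 14
G :  0  1  0  1  0  1  0  1  2  3  2  3  2  0  1
G_A(14) = 1.
Pile B, S = {3, 4, 5, 8}:
n :  0  1  2  3  4  5  6  7  8  9 10 11 12 13 14 15 16 17 18 19 20 21 22 23
G :  0  0  0  1  1  1  2  2  2  3  3  0  0  0  1  1  1  2  2  2  3  3  0  0
G_B(23) = 0.
Combined Grundy value = 1 ⊕ 0 = 1.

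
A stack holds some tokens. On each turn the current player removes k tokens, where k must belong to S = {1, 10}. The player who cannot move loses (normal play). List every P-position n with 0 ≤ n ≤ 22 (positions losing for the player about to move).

n :  0  1  2  3  4  5  6  7  8  9 10 11 12 13 14 15 16 17 18 19 20 21 22
G :  0  1  0  1  0  1  0  1  0  1  2  0  1  0  1  0  1  0  1  0  1  2  0
P-positions are exactly the n with G(n) = 0.

0, 2, 4, 6, 8, 11, 13, 15, 17, 19, 22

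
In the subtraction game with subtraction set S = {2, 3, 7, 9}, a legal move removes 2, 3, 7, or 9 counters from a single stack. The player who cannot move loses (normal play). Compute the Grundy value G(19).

G(0) = 0
G(1) = mex{} = 0
G(2) = mex{0} = 1
G(3) = mex{0,0} = 1
G(4) = mex{1,0} = 2
G(5) = mex{1,1} = 0
G(6) = mex{2,1} = 0
G(7) = mex{0,2,0} = 1
G(8) = mex{0,0,0} = 1
G(9) = mex{1,0,1,0} = 2
G(10) = mex{1,1,1,0} = 2
G(11) = mex{2,1,2,1} = 0
G(12) = mex{2,2,0,1} = 3
G(13) = mex{0,2,0,2} = 1
G(14) = mex{3,0,1,0} = 2
G(15) = mex{1,3,1,0} = 2
G(16) = mex{2,1,2,1} = 0
G(17) = mex{2,2,2,1} = 0
G(18) = mex{0,2,0,2} = 1
G(19) = mex{0,0,3,2} = 1

1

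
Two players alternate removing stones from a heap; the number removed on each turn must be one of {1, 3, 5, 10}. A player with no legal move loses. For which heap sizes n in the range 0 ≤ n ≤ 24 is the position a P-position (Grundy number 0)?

0, 2, 4, 6, 8, 15, 17, 19, 21, 23

n :  0  1  2  3  4  5  6  7  8  9 10 11 12 13 14 15 16 17 18 19 20 21 22 23 24
G :  0  1  0  1  0  1  0  1  0  1  2  3  2  3  2  0  1  0  1  0  1  0  1  0  1
P-positions are exactly the n with G(n) = 0.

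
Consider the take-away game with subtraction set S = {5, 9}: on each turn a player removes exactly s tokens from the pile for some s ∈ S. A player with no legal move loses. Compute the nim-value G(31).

0

G(0) = 0
G(1) = mex{} = 0
G(2) = mex{} = 0
G(3) = mex{} = 0
G(4) = mex{} = 0
G(5) = mex{0} = 1
G(6) = mex{0} = 1
G(7) = mex{0} = 1
G(8) = mex{0} = 1
G(9) = mex{0,0} = 1
G(10) = mex{1,0} = 2
G(11) = mex{1,0} = 2
G(12) = mex{1,0} = 2
G(13) = mex{1,0} = 2
G(14) = mex{1,1} = 0
G(15) = mex{2,1} = 0
G(16) = mex{2,1} = 0
G(17) = mex{2,1} = 0
G(18) = mex{2,1} = 0
G(19) = mex{0,2} = 1
G(20) = mex{0,2} = 1
G(21) = mex{0,2} = 1
G(22) = mex{0,2} = 1
G(23) = mex{0,0} = 1
G(24) = mex{1,0} = 2
G(25) = mex{1,0} = 2
G(26) = mex{1,0} = 2
G(27) = mex{1,0} = 2
G(28) = mex{1,1} = 0
G(29) = mex{2,1} = 0
G(30) = mex{2,1} = 0
G(31) = mex{2,1} = 0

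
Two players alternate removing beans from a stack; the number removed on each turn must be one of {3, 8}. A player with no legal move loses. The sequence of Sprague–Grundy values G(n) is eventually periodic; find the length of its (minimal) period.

G(0) = 0
G(1) = mex{} = 0
G(2) = mex{} = 0
G(3) = mex{0} = 1
G(4) = mex{0} = 1
G(5) = mex{0} = 1
G(6) = mex{1} = 0
G(7) = mex{1} = 0
G(8) = mex{1,0} = 2
G(9) = mex{0,0} = 1
G(10) = mex{0,0} = 1
G(11) = mex{2,1} = 0
G(12) = mex{1,1} = 0
G(13) = mex{1,1} = 0
G(14) = mex{0,0} = 1
G(15) = mex{0,0} = 1
G(16) = mex{0,2} = 1
G(17) = mex{1,1} = 0
G(18) = mex{1,1} = 0
G(19) = mex{1,0} = 2
G(20) = mex{0,0} = 1
G(21) = mex{0,0} = 1
G(22) = mex{2,1} = 0
G(23) = mex{1,1} = 0
G(n+11) = G(n) holds for n = 0,…,7 (a full window of length max(S) = 8), so the sequence is purely periodic with period 11.

11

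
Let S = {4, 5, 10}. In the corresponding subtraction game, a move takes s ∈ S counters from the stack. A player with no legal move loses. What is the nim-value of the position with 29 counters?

3

G(0) = 0
G(1) = mex{} = 0
G(2) = mex{} = 0
G(3) = mex{} = 0
G(4) = mex{0} = 1
G(5) = mex{0,0} = 1
G(6) = mex{0,0} = 1
G(7) = mex{0,0} = 1
G(8) = mex{1,0} = 2
G(9) = mex{1,1} = 0
G(10) = mex{1,1,0} = 2
G(11) = mex{1,1,0} = 2
G(12) = mex{2,1,0} = 3
G(13) = mex{0,2,0} = 1
G(14) = mex{2,0,1} = 3
G(15) = mex{2,2,1} = 0
G(16) = mex{3,2,1} = 0
G(17) = mex{1,3,1} = 0
G(18) = mex{3,1,2} = 0
G(19) = mex{0,3,0} = 1
G(20) = mex{0,0,2} = 1
G(21) = mex{0,0,2} = 1
G(22) = mex{0,0,3} = 1
G(23) = mex{1,0,1} = 2
G(24) = mex{1,1,3} = 0
G(25) = mex{1,1,0} = 2
G(26) = mex{1,1,0} = 2
G(27) = mex{2,1,0} = 3
G(28) = mex{0,2,0} = 1
G(29) = mex{2,0,1} = 3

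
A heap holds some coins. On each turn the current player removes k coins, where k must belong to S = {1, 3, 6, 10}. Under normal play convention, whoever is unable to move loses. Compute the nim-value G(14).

1

n :  0  1  2  3  4  5  6  7  8  9 10 11 12 13 14
G :  0  1  0  1  0  1  2  3  2  0  1  0  1  0  1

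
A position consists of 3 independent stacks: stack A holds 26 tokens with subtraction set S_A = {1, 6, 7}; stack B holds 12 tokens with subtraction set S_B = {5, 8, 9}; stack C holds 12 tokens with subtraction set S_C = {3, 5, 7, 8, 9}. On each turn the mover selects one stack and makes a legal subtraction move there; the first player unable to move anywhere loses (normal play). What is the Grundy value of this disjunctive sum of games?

Stack A, S = {1, 6, 7}:
G(0) = 0
G(1) = mex{0} = 1
G(2) = mex{1} = 0
G(3) = mex{0} = 1
G(4) = mex{1} = 0
G(5) = mex{0} = 1
G(6) = mex{1,0} = 2
G(7) = mex{2,1,0} = 3
G(8) = mex{3,0,1} = 2
G(9) = mex{2,1,0} = 3
G(10) = mex{3,0,1} = 2
G(11) = mex{2,1,0} = 3
G(12) = mex{3,2,1} = 0
G(13) = mex{0,3,2} = 1
G(14) = mex{1,2,3} = 0
G(15) = mex{0,3,2} = 1
G(16) = mex{1,2,3} = 0
G(17) = mex{0,3,2} = 1
G(18) = mex{1,0,3} = 2
G(19) = mex{2,1,0} = 3
G(20) = mex{3,0,1} = 2
G(21) = mex{2,1,0} = 3
G(22) = mex{3,0,1} = 2
G(23) = mex{2,1,0} = 3
G(24) = mex{3,2,1} = 0
G(25) = mex{0,3,2} = 1
G(26) = mex{1,2,3} = 0
G_A(26) = 0.
Stack B, S = {5, 8, 9}:
G(0) = 0
G(1) = mex{} = 0
G(2) = mex{} = 0
G(3) = mex{} = 0
G(4) = mex{} = 0
G(5) = mex{0} = 1
G(6) = mex{0} = 1
G(7) = mex{0} = 1
G(8) = mex{0,0} = 1
G(9) = mex{0,0,0} = 1
G(10) = mex{1,0,0} = 2
G(11) = mex{1,0,0} = 2
G(12) = mex{1,0,0} = 2
G_B(12) = 2.
Stack C, S = {3, 5, 7, 8, 9}:
G(0) = 0
G(1) = mex{} = 0
G(2) = mex{} = 0
G(3) = mex{0} = 1
G(4) = mex{0} = 1
G(5) = mex{0,0} = 1
G(6) = mex{1,0} = 2
G(7) = mex{1,0,0} = 2
G(8) = mex{1,1,0,0} = 2
G(9) = mex{2,1,0,0,0} = 3
G(10) = mex{2,1,1,0,0} = 3
G(11) = mex{2,2,1,1,0} = 3
G(12) = mex{3,2,1,1,1} = 0
G_C(12) = 0.
Combined Grundy value = 0 ⊕ 2 ⊕ 0 = 2.

2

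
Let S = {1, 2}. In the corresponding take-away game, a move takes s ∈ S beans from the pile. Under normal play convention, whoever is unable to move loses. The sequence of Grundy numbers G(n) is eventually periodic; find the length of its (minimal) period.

n :  0  1  2  3  4  5  6  7  8  9 10 11 12 13 14
G :  0  1  2  0  1  2  0  1  2  0  1  2  0  1  2
G(n+3) = G(n) holds for n = 0,…,1 (a full window of length max(S) = 2), so the sequence is purely periodic with period 3.

3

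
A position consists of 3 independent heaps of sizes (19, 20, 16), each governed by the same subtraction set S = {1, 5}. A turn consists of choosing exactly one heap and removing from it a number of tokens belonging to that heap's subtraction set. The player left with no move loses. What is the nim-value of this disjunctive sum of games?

All heaps use S = {1, 5}:
G(0) = 0
G(1) = mex{0} = 1
G(2) = mex{1} = 0
G(3) = mex{0} = 1
G(4) = mex{1} = 0
G(5) = mex{0,0} = 1
G(6) = mex{1,1} = 0
G(7) = mex{0,0} = 1
G(8) = mex{1,1} = 0
G(9) = mex{0,0} = 1
G(10) = mex{1,1} = 0
G(11) = mex{0,0} = 1
G(12) = mex{1,1} = 0
G(13) = mex{0,0} = 1
G(14) = mex{1,1} = 0
G(15) = mex{0,0} = 1
G(16) = mex{1,1} = 0
G(17) = mex{0,0} = 1
G(18) = mex{1,1} = 0
G(19) = mex{0,0} = 1
G(20) = mex{1,1} = 0
Heap A: G(19) = 1.
Heap B: G(20) = 0.
Heap C: G(16) = 0.
Combined Grundy value = 1 ⊕ 0 ⊕ 0 = 1.

1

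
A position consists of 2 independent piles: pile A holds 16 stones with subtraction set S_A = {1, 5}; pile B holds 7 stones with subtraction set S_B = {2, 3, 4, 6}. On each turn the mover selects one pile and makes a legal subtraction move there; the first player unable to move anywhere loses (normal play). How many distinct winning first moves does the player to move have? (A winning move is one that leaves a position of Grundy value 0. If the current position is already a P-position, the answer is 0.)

1

Pile A, S = {1, 5}:
G(0) = 0
G(1) = mex{0} = 1
G(2) = mex{1} = 0
G(3) = mex{0} = 1
G(4) = mex{1} = 0
G(5) = mex{0,0} = 1
G(6) = mex{1,1} = 0
G(7) = mex{0,0} = 1
G(8) = mex{1,1} = 0
G(9) = mex{0,0} = 1
G(10) = mex{1,1} = 0
G(11) = mex{0,0} = 1
G(12) = mex{1,1} = 0
G(13) = mex{0,0} = 1
G(14) = mex{1,1} = 0
G(15) = mex{0,0} = 1
G(16) = mex{1,1} = 0
G_A(16) = 0.
Pile B, S = {2, 3, 4, 6}:
n : 0 1 2 3 4 5 6 7
G : 0 0 1 1 2 2 3 3
G_B(7) = 3.
Combined Grundy value = 0 ⊕ 3 = 3.
A winning move leaves total XOR = 0, i.e. changes one component's Grundy value g to g ⊕ X where X is the current total.
Pile A: need g' = 0⊕3 = 3. Options: 16−1→G=1, 16−5→G=1. Hits: 0.
Pile B: need g' = 3⊕3 = 0. Options: 7−2→G=2, 7−3→G=2, 7−4→G=1, 7−6→G=0. Hits: 1.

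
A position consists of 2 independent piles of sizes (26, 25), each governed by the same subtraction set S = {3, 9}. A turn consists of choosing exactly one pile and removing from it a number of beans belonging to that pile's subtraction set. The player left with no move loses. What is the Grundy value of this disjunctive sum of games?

All piles use S = {3, 9}:
G(0) = 0
G(1) = mex{} = 0
G(2) = mex{} = 0
G(3) = mex{0} = 1
G(4) = mex{0} = 1
G(5) = mex{0} = 1
G(6) = mex{1} = 0
G(7) = mex{1} = 0
G(8) = mex{1} = 0
G(9) = mex{0,0} = 1
G(10) = mex{0,0} = 1
G(11) = mex{0,0} = 1
G(12) = mex{1,1} = 0
G(13) = mex{1,1} = 0
G(14) = mex{1,1} = 0
G(15) = mex{0,0} = 1
G(16) = mex{0,0} = 1
G(17) = mex{0,0} = 1
G(18) = mex{1,1} = 0
G(19) = mex{1,1} = 0
G(20) = mex{1,1} = 0
G(21) = mex{0,0} = 1
G(22) = mex{0,0} = 1
G(23) = mex{0,0} = 1
G(24) = mex{1,1} = 0
G(25) = mex{1,1} = 0
G(26) = mex{1,1} = 0
Pile A: G(26) = 0.
Pile B: G(25) = 0.
Combined Grundy value = 0 ⊕ 0 = 0.

0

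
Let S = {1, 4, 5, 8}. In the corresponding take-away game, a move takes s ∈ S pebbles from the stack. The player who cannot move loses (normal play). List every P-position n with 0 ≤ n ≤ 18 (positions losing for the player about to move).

n :  0  1  2  3  4  5  6  7  8  9 10 11 12 13 14 15 16 17 18
G :  0  1  0  1  2  3  2  3  4  0  1  0  1  2  3  2  3  4  0
P-positions are exactly the n with G(n) = 0.

0, 2, 9, 11, 18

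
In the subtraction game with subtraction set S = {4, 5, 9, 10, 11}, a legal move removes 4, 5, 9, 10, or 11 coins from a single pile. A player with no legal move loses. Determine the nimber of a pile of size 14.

3

G(0) = 0
G(1) = mex{} = 0
G(2) = mex{} = 0
G(3) = mex{} = 0
G(4) = mex{0} = 1
G(5) = mex{0,0} = 1
G(6) = mex{0,0} = 1
G(7) = mex{0,0} = 1
G(8) = mex{1,0} = 2
G(9) = mex{1,1,0} = 2
G(10) = mex{1,1,0,0} = 2
G(11) = mex{1,1,0,0,0} = 2
G(12) = mex{2,1,0,0,0} = 3
G(13) = mex{2,2,1,0,0} = 3
G(14) = mex{2,2,1,1,0} = 3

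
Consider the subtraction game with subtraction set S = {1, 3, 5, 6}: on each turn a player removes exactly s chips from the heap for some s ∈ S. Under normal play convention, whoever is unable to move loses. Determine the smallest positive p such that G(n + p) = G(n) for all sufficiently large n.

11

G(0) = 0
G(1) = mex{0} = 1
G(2) = mex{1} = 0
G(3) = mex{0,0} = 1
G(4) = mex{1,1} = 0
G(5) = mex{0,0,0} = 1
G(6) = mex{1,1,1,0} = 2
G(7) = mex{2,0,0,1} = 3
G(8) = mex{3,1,1,0} = 2
G(9) = mex{2,2,0,1} = 3
G(10) = mex{3,3,1,0} = 2
G(11) = mex{2,2,2,1} = 0
G(12) = mex{0,3,3,2} = 1
G(13) = mex{1,2,2,3} = 0
G(14) = mex{0,0,3,2} = 1
G(15) = mex{1,1,2,3} = 0
G(16) = mex{0,0,0,2} = 1
G(17) = mex{1,1,1,0} = 2
G(18) = mex{2,0,0,1} = 3
G(19) = mex{3,1,1,0} = 2
G(20) = mex{2,2,0,1} = 3
G(21) = mex{3,3,1,0} = 2
G(22) = mex{2,2,2,1} = 0
G(23) = mex{0,3,3,2} = 1
G(n+11) = G(n) holds for n = 0,…,5 (a full window of length max(S) = 6), so the sequence is purely periodic with period 11.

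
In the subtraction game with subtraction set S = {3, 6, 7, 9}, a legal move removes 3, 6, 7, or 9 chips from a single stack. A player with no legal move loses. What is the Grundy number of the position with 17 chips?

1

n :  0  1  2  3  4  5  6  7  8  9 10 11 12 13 14 15 16 17
G :  0  0  0  1  1  1  2  2  2  3  3  3  0  0  0  1  1  1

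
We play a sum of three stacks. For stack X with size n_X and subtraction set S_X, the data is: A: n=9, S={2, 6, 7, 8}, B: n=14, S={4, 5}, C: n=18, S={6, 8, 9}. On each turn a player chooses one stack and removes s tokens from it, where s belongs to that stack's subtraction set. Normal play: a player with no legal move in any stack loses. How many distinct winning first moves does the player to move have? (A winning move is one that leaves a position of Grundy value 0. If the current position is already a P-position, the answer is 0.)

Stack A, S = {2, 6, 7, 8}:
n : 0 1 2 3 4 5 6 7 8 9
G : 0 0 1 1 0 0 1 1 2 2
G_A(9) = 2.
Stack B, S = {4, 5}:
n :  0  1  2  3  4  5  6  7  8  9 10 11 12 13 14
G :  0  0  0  0  1  1  1  1  2  0  0  0  0  1  1
G_B(14) = 1.
Stack C, S = {6, 8, 9}:
n :  0  1  2  3  4  5  6  7  8  9 10 11 12 13 14 15 16 17 18
G :  0  0  0  0  0  0  1  1  1  1  1  1  2  2  2  0  0  0  0
G_C(18) = 0.
Combined Grundy value = 2 ⊕ 1 ⊕ 0 = 3.
A winning move leaves total XOR = 0, i.e. changes one component's Grundy value g to g ⊕ X where X is the current total.
Stack A: need g' = 2⊕3 = 1. Options: 9−2→G=1, 9−6→G=1, 9−7→G=1, 9−8→G=0. Hits: 3.
Stack B: need g' = 1⊕3 = 2. Options: 14−4→G=0, 14−5→G=0. Hits: 0.
Stack C: need g' = 0⊕3 = 3. Options: 18−6→G=2, 18−8→G=1, 18−9→G=1. Hits: 0.

3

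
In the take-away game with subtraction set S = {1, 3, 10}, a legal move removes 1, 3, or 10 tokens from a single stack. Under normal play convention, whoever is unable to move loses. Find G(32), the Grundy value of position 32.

n :  0  1  2  3  4  5  6  7  8  9 10 11 12 13 14 15 16 17 18 19 20 21 22 23 24 25 26 27 28 29 30 31 32
G :  0  1  0  1  0  1  0  1  0  1  2  3  2  0  1  0  1  0  1  0  1  0  1  2  3  2  0  1  0  1  0  1  0

0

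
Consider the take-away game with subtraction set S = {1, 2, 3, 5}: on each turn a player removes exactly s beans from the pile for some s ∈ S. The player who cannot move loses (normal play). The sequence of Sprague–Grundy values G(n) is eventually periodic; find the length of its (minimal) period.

4

G(0) = 0
G(1) = mex{0} = 1
G(2) = mex{1,0} = 2
G(3) = mex{2,1,0} = 3
G(4) = mex{3,2,1} = 0
G(5) = mex{0,3,2,0} = 1
G(6) = mex{1,0,3,1} = 2
G(7) = mex{2,1,0,2} = 3
G(8) = mex{3,2,1,3} = 0
G(9) = mex{0,3,2,0} = 1
G(10) = mex{1,0,3,1} = 2
G(11) = mex{2,1,0,2} = 3
G(12) = mex{3,2,1,3} = 0
G(13) = mex{0,3,2,0} = 1
G(14) = mex{1,0,3,1} = 2
G(n+4) = G(n) holds for n = 0,…,4 (a full window of length max(S) = 5), so the sequence is purely periodic with period 4.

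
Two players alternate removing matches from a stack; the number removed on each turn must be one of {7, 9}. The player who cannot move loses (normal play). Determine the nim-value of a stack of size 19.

0

n :  0  1  2  3  4  5  6  7  8  9 10 11 12 13 14 15 16 17 18 19
G :  0  0  0  0  0  0  0  1  1  1  1  1  1  1  2  2  0  0  0  0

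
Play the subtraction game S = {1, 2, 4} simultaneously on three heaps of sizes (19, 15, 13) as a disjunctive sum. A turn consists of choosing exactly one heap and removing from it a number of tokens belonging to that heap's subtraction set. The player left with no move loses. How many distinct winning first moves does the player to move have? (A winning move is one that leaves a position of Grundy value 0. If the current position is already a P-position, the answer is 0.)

0

All heaps use S = {1, 2, 4}:
n :  0  1  2  3  4  5  6  7  8  9 10 11 12 13 14 15 16 17 18 19
G :  0  1  2  0  1  2  0  1  2  0  1  2  0  1  2  0  1  2  0  1
Heap A: G(19) = 1.
Heap B: G(15) = 0.
Heap C: G(13) = 1.
Combined Grundy value = 1 ⊕ 0 ⊕ 1 = 0.
A winning move leaves total XOR = 0, i.e. changes one component's Grundy value g to g ⊕ X where X is the current total.
Heap A: target g' = 1⊕0 = 1, but every legal move changes the Grundy value (mex property), so 0 moves.
Heap B: target g' = 0⊕0 = 0, but every legal move changes the Grundy value (mex property), so 0 moves.
Heap C: target g' = 1⊕0 = 1, but every legal move changes the Grundy value (mex property), so 0 moves.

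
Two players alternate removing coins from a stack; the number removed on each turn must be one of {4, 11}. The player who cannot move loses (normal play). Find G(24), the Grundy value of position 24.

0

n :  0  1  2  3  4  5  6  7  8  9 10 11 12 13 14 15 16 17 18 19 20 21 22 23 24
G :  0  0  0  0  1  1  1  1  0  0  0  2  1  1  1  0  0  0  0  1  1  1  1  0  0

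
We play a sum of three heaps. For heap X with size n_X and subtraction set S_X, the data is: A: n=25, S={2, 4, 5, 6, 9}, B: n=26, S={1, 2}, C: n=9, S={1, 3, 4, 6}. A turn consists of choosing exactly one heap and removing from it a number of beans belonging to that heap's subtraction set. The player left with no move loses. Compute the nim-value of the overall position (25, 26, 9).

Heap A, S = {2, 4, 5, 6, 9}:
n :  0  1  2  3  4  5  6  7  8  9 10 11 12 13 14 15 16 17 18 19 20 21 22 23 24 25
G :  0  0  1  1  2  2  3  3  0  4  1  0  2  1  3  2  4  3  0  0  1  1  2  2  3  3
G_A(25) = 3.
Heap B, S = {1, 2}:
G(0) = 0
G(1) = mex{0} = 1
G(2) = mex{1,0} = 2
G(3) = mex{2,1} = 0
G(4) = mex{0,2} = 1
G(5) = mex{1,0} = 2
G(6) = mex{2,1} = 0
G(7) = mex{0,2} = 1
G(8) = mex{1,0} = 2
G(9) = mex{2,1} = 0
G(10) = mex{0,2} = 1
G(11) = mex{1,0} = 2
G(12) = mex{2,1} = 0
G(13) = mex{0,2} = 1
G(14) = mex{1,0} = 2
G(15) = mex{2,1} = 0
G(16) = mex{0,2} = 1
G(17) = mex{1,0} = 2
G(18) = mex{2,1} = 0
G(19) = mex{0,2} = 1
G(20) = mex{1,0} = 2
G(21) = mex{2,1} = 0
G(22) = mex{0,2} = 1
G(23) = mex{1,0} = 2
G(24) = mex{2,1} = 0
G(25) = mex{0,2} = 1
G(26) = mex{1,0} = 2
G_B(26) = 2.
Heap C, S = {1, 3, 4, 6}:
G(0) = 0
G(1) = mex{0} = 1
G(2) = mex{1} = 0
G(3) = mex{0,0} = 1
G(4) = mex{1,1,0} = 2
G(5) = mex{2,0,1} = 3
G(6) = mex{3,1,0,0} = 2
G(7) = mex{2,2,1,1} = 0
G(8) = mex{0,3,2,0} = 1
G(9) = mex{1,2,3,1} = 0
G_C(9) = 0.
Combined Grundy value = 3 ⊕ 2 ⊕ 0 = 1.

1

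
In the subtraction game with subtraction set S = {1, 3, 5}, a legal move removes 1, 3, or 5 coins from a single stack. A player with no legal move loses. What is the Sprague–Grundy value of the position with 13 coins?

n :  0  1  2  3  4  5  6  7  8  9 10 11 12 13
G :  0  1  0  1  0  1  0  1  0  1  0  1  0  1

1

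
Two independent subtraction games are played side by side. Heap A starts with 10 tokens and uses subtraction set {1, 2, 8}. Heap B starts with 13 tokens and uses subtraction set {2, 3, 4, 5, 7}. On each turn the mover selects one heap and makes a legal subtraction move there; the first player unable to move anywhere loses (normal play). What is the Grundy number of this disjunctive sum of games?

3

Heap A, S = {1, 2, 8}:
n :  0  1  2  3  4  5  6  7  8  9 10
G :  0  1  2  0  1  2  0  1  2  0  1
G_A(10) = 1.
Heap B, S = {2, 3, 4, 5, 7}:
n :  0  1  2  3  4  5  6  7  8  9 10 11 12 13
G :  0  0  1  1  2  2  3  3  4  0  0  1  1  2
G_B(13) = 2.
Combined Grundy value = 1 ⊕ 2 = 3.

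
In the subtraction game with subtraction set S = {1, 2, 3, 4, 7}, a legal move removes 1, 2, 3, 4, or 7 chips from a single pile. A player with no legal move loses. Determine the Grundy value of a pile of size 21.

n :  0  1  2  3  4  5  6  7  8  9 10 11 12 13 14 15 16 17 18 19 20 21
G :  0  1  2  3  4  0  1  2  3  4  0  1  2  3  4  0  1  2  3  4  0  1

1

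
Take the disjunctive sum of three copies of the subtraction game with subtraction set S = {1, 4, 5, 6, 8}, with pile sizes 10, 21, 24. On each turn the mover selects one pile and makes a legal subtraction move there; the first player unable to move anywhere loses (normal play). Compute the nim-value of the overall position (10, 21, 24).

2

All piles use S = {1, 4, 5, 6, 8}:
G(0) = 0
G(1) = mex{0} = 1
G(2) = mex{1} = 0
G(3) = mex{0} = 1
G(4) = mex{1,0} = 2
G(5) = mex{2,1,0} = 3
G(6) = mex{3,0,1,0} = 2
G(7) = mex{2,1,0,1} = 3
G(8) = mex{3,2,1,0,0} = 4
G(9) = mex{4,3,2,1,1} = 0
G(10) = mex{0,2,3,2,0} = 1
G(11) = mex{1,3,2,3,1} = 0
G(12) = mex{0,4,3,2,2} = 1
G(13) = mex{1,0,4,3,3} = 2
G(14) = mex{2,1,0,4,2} = 3
G(15) = mex{3,0,1,0,3} = 2
G(16) = mex{2,1,0,1,4} = 3
G(17) = mex{3,2,1,0,0} = 4
G(18) = mex{4,3,2,1,1} = 0
G(19) = mex{0,2,3,2,0} = 1
G(20) = mex{1,3,2,3,1} = 0
G(21) = mex{0,4,3,2,2} = 1
G(22) = mex{1,0,4,3,3} = 2
G(23) = mex{2,1,0,4,2} = 3
G(24) = mex{3,0,1,0,3} = 2
Pile A: G(10) = 1.
Pile B: G(21) = 1.
Pile C: G(24) = 2.
Combined Grundy value = 1 ⊕ 1 ⊕ 2 = 2.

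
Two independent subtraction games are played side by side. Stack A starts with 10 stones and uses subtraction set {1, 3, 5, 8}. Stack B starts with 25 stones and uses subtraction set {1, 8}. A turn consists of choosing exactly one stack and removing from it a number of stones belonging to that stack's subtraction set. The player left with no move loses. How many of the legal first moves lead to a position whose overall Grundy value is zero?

Stack A, S = {1, 3, 5, 8}:
n :  0  1  2  3  4  5  6  7  8  9 10
G :  0  1  0  1  0  1  0  1  2  3  2
G_A(10) = 2.
Stack B, S = {1, 8}:
n :  0  1  2  3  4  5  6  7  8  9 10 11 12 13 14 15 16 17 18 19 20 21 22 23 24 25
G :  0  1  0  1  0  1  0  1  2  0  1  0  1  0  1  0  1  2  0  1  0  1  0  1  0  1
G_B(25) = 1.
Combined Grundy value = 2 ⊕ 1 = 3.
A winning move leaves total XOR = 0, i.e. changes one component's Grundy value g to g ⊕ X where X is the current total.
Stack A: need g' = 2⊕3 = 1. Options: 10−1→G=3, 10−3→G=1, 10−5→G=1, 10−8→G=0. Hits: 2.
Stack B: need g' = 1⊕3 = 2. Options: 25−1→G=0, 25−8→G=2. Hits: 1.

3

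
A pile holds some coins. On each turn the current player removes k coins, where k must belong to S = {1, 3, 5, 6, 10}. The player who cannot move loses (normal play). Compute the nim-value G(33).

0

n :  0  1  2  3  4  5  6  7  8  9 10 11 12 13 14 15 16 17 18 19 20 21 22 23 24 25 26 27 28 29 30 31 32 33
G :  0  1  0  1  0  1  2  3  2  3  2  0  1  0  1  0  1  2  3  2  3  2  0  1  0  1  0  1  2  3  2  3  2  0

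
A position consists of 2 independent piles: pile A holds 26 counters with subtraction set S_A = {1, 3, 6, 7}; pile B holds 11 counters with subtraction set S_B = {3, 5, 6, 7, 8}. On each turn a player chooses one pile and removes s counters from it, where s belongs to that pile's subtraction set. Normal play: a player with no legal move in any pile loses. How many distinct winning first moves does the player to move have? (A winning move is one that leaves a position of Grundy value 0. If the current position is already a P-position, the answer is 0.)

Pile A, S = {1, 3, 6, 7}:
G(0) = 0
G(1) = mex{0} = 1
G(2) = mex{1} = 0
G(3) = mex{0,0} = 1
G(4) = mex{1,1} = 0
G(5) = mex{0,0} = 1
G(6) = mex{1,1,0} = 2
G(7) = mex{2,0,1,0} = 3
G(8) = mex{3,1,0,1} = 2
G(9) = mex{2,2,1,0} = 3
G(10) = mex{3,3,0,1} = 2
G(11) = mex{2,2,1,0} = 3
G(12) = mex{3,3,2,1} = 0
G(13) = mex{0,2,3,2} = 1
G(14) = mex{1,3,2,3} = 0
G(15) = mex{0,0,3,2} = 1
G(16) = mex{1,1,2,3} = 0
G(17) = mex{0,0,3,2} = 1
G(18) = mex{1,1,0,3} = 2
G(19) = mex{2,0,1,0} = 3
G(20) = mex{3,1,0,1} = 2
G(21) = mex{2,2,1,0} = 3
G(22) = mex{3,3,0,1} = 2
G(23) = mex{2,2,1,0} = 3
G(24) = mex{3,3,2,1} = 0
G(25) = mex{0,2,3,2} = 1
G(26) = mex{1,3,2,3} = 0
G_A(26) = 0.
Pile B, S = {3, 5, 6, 7, 8}:
n :  0  1  2  3  4  5  6  7  8  9 10 11
G :  0  0  0  1  1  1  2  2  2  3  3  0
G_B(11) = 0.
Combined Grundy value = 0 ⊕ 0 = 0.
A winning move leaves total XOR = 0, i.e. changes one component's Grundy value g to g ⊕ X where X is the current total.
Pile A: target g' = 0⊕0 = 0, but every legal move changes the Grundy value (mex property), so 0 moves.
Pile B: target g' = 0⊕0 = 0, but every legal move changes the Grundy value (mex property), so 0 moves.

0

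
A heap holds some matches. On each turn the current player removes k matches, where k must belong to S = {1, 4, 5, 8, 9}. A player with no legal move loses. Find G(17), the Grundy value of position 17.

3

G(0) = 0
G(1) = mex{0} = 1
G(2) = mex{1} = 0
G(3) = mex{0} = 1
G(4) = mex{1,0} = 2
G(5) = mex{2,1,0} = 3
G(6) = mex{3,0,1} = 2
G(7) = mex{2,1,0} = 3
G(8) = mex{3,2,1,0} = 4
G(9) = mex{4,3,2,1,0} = 5
G(10) = mex{5,2,3,0,1} = 4
G(11) = mex{4,3,2,1,0} = 5
G(12) = mex{5,4,3,2,1} = 0
G(13) = mex{0,5,4,3,2} = 1
G(14) = mex{1,4,5,2,3} = 0
G(15) = mex{0,5,4,3,2} = 1
G(16) = mex{1,0,5,4,3} = 2
G(17) = mex{2,1,0,5,4} = 3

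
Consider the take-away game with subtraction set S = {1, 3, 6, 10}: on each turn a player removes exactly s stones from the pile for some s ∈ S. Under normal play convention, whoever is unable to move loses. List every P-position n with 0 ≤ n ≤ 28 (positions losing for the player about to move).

n :  0  1  2  3  4  5  6  7  8  9 10 11 12 13 14 15 16 17 18 19 20 21 22 23 24 25 26 27 28
G :  0  1  0  1  0  1  2  3  2  0  1  0  1  0  1  2  3  2  0  1  0  1  0  1  2  3  2  0  1
P-positions are exactly the n with G(n) = 0.

0, 2, 4, 9, 11, 13, 18, 20, 22, 27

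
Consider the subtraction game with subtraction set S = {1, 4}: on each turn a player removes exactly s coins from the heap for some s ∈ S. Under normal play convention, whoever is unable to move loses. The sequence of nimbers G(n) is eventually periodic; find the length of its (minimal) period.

5

G(0) = 0
G(1) = mex{0} = 1
G(2) = mex{1} = 0
G(3) = mex{0} = 1
G(4) = mex{1,0} = 2
G(5) = mex{2,1} = 0
G(6) = mex{0,0} = 1
G(7) = mex{1,1} = 0
G(8) = mex{0,2} = 1
G(9) = mex{1,0} = 2
G(10) = mex{2,1} = 0
G(11) = mex{0,0} = 1
G(12) = mex{1,1} = 0
G(13) = mex{0,2} = 1
G(14) = mex{1,0} = 2
G(n+5) = G(n) holds for n = 0,…,3 (a full window of length max(S) = 4), so the sequence is purely periodic with period 5.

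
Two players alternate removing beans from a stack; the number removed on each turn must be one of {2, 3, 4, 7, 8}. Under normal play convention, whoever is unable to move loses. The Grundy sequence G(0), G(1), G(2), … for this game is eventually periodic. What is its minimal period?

n :  0  1  2  3  4  5  6  7  8  9 10 11 12 13 14 15 16 17 18 19 20 21 22 23
G :  0  0  1  1  2  2  0  3  1  4  2  0  0  1  1  2  2  0  3  1  4  2  0  0
G(n+11) = G(n) holds for n = 0,…,7 (a full window of length max(S) = 8), so the sequence is purely periodic with period 11.

11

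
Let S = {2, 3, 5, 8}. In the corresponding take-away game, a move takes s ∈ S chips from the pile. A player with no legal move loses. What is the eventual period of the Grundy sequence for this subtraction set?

n :  0  1  2  3  4  5  6  7  8  9 10 11 12 13 14 15 16 17 18 19 20 21 22 23 24 25 26 27 28 29 30 31 32 33 34 35 36 37 38 39 40 41 42 43 44 45 46 47 48
G :  0  0  1  1  2  2  3  0  4  1  3  0  4  1  2  2  3  0  0  1  1  2  3  3  0  2  1  4  0  3  1  2  2  3  0  0  1  1  2  3  3  0  2  1  4  0  3  1  2
From n = 13 onward G(n+17) = G(n); since this holds over max(S) = 8 consecutive positions the period is 17 (pre-period 13).

17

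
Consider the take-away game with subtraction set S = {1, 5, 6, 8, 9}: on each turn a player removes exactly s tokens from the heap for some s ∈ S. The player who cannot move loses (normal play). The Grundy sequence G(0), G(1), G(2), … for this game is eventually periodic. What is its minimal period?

14

n :  0  1  2  3  4  5  6  7  8  9 10 11 12 13 14 15 16 17 18 19 20 21 22 23 24 25 26 27 28 29
G :  0  1  0  1  0  1  2  3  2  3  2  3  4  5  0  1  0  1  0  1  2  3  2  3  2  3  4  5  0  1
G(n+14) = G(n) holds for n = 0,…,8 (a full window of length max(S) = 9), so the sequence is purely periodic with period 14.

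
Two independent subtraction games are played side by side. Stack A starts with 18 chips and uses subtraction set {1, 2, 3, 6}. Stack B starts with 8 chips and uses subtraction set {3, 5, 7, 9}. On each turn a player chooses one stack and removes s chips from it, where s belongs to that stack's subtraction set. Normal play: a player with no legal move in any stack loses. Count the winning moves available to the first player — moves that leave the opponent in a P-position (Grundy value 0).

Stack A, S = {1, 2, 3, 6}:
G(0) = 0
G(1) = mex{0} = 1
G(2) = mex{1,0} = 2
G(3) = mex{2,1,0} = 3
G(4) = mex{3,2,1} = 0
G(5) = mex{0,3,2} = 1
G(6) = mex{1,0,3,0} = 2
G(7) = mex{2,1,0,1} = 3
G(8) = mex{3,2,1,2} = 0
G(9) = mex{0,3,2,3} = 1
G(10) = mex{1,0,3,0} = 2
G(11) = mex{2,1,0,1} = 3
G(12) = mex{3,2,1,2} = 0
G(13) = mex{0,3,2,3} = 1
G(14) = mex{1,0,3,0} = 2
G(15) = mex{2,1,0,1} = 3
G(16) = mex{3,2,1,2} = 0
G(17) = mex{0,3,2,3} = 1
G(18) = mex{1,0,3,0} = 2
G_A(18) = 2.
Stack B, S = {3, 5, 7, 9}:
n : 0 1 2 3 4 5 6 7 8
G : 0 0 0 1 1 1 2 2 2
G_B(8) = 2.
Combined Grundy value = 2 ⊕ 2 = 0.
A winning move leaves total XOR = 0, i.e. changes one component's Grundy value g to g ⊕ X where X is the current total.
Stack A: target g' = 2⊕0 = 2, but every legal move changes the Grundy value (mex property), so 0 moves.
Stack B: target g' = 2⊕0 = 2, but every legal move changes the Grundy value (mex property), so 0 moves.

0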